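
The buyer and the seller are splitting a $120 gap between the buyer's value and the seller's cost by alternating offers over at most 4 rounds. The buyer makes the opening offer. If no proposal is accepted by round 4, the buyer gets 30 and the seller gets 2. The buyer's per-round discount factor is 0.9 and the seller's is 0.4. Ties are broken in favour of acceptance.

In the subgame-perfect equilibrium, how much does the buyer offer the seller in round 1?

Round 4 (the seller proposes): the buyer gets 30 if talks fail, so the seller offers 30 and keeps 90.
Round 3 (the buyer proposes): the seller can get 90 next round, worth 0.4 × 90 = 36 now, so the buyer offers 36, keeping 84.
Round 2 (the seller proposes): the buyer can get 84 next round, worth 0.9 × 84 = 75.6 now; the seller offers that and keeps 44.4.
Round 1 (the buyer proposes): the seller can get 44.4 next round, worth 0.4 × 44.4 = 17.76 now. The buyer offers 17.76 and keeps 120 − 17.76 = 102.24.

17.76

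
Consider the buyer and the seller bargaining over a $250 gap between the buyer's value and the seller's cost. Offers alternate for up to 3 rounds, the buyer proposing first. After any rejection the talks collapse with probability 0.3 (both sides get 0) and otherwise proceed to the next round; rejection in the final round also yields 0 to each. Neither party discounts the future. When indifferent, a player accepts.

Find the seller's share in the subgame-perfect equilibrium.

Round 3 (the buyer proposes): the seller will accept anything ≥ 0, so the buyer offers 0 and keeps 250.
Round 2 (the seller proposes): rejecting gives the buyer an expected 0.7 × 250 = 175. The seller offers 175 and keeps 250 − 175 = 75.
Round 1 (the buyer proposes): rejecting gives the seller an expected 0.7 × 75 = 52.5. The buyer offers 52.5 and keeps 250 − 52.5 = 197.5.

52.5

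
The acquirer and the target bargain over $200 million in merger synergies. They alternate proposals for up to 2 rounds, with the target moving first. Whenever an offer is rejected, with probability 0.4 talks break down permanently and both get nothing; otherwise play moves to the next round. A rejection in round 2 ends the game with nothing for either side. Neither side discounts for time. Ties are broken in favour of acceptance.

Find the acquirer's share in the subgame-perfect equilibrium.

120

By backward induction:
Round 2 (the acquirer proposes): the target will accept anything ≥ 0, so the acquirer offers 0 and keeps 200.
Round 1 (the target proposes): rejecting gives the acquirer an expected 0.6 × 200 = 120, so the target offers 120, keeping 80.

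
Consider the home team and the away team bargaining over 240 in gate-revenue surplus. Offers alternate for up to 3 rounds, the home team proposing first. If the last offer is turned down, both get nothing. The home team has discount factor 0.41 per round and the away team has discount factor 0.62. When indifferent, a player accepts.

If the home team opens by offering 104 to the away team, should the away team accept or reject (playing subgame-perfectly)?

Work out the away team's continuation value if the offer is rejected.
Round 3 (the home team proposes): rejection yields 0 for the away team; the home team offers 0 and keeps 240.
Round 2 (the away team proposes): the home team can get 240 next round, worth 0.41 × 240 = 98.4 now, so the away team offers 98.4, keeping 141.6.
So by rejecting in round 1, the away team gets 141.6 next round, worth 0.62 × 141.6 = 87.792 now.
Offer 104 ≥ 87.792, so the away team accepts.

Accept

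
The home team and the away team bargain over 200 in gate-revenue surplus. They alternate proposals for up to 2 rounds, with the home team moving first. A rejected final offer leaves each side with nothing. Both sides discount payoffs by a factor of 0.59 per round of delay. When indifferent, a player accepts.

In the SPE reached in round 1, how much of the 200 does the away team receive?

Round 2 (the away team proposes): the home team will accept anything ≥ 0, so the away team offers 0 and keeps 200.
Round 1 (the home team proposes): the away team can get 200 next round, worth 0.59 × 200 = 118 now, so the home team offers 118, keeping 82.

118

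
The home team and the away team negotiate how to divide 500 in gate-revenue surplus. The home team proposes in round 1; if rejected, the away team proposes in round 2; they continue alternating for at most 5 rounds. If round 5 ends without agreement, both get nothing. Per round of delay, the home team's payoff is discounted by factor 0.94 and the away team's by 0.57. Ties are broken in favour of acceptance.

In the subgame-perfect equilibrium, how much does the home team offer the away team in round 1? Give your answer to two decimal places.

26.26

Round 5 (the home team proposes): rejection yields 0 for the away team; the home team offers 0 and keeps 500.
Round 4 (the away team proposes): the home team can get 500 next round, worth 0.94 × 500 = 470 now. The away team offers 470 and keeps 500 − 470 = 30.
Round 3 (the home team proposes): the away team can get 30 next round, worth 0.57 × 30 = 17.1 now. The home team offers 17.1 and keeps 500 − 17.1 = 482.9.
Round 2 (the away team proposes): the home team can get 482.9 next round, worth 0.94 × 482.9 = 453.926 now; the away team offers that and keeps 46.074.
Round 1 (the home team proposes): the away team can get 46.074 next round, worth 0.57 × 46.074 = 26.26218 now, so the home team offers 26.26218, keeping 473.73782.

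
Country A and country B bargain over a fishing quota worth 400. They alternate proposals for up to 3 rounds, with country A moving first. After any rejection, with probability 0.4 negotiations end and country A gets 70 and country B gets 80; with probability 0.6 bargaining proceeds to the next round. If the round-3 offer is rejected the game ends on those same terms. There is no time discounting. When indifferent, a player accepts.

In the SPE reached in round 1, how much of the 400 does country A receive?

Round 3 (country A proposes): country B gets 80 if talks fail, so country A offers 80 and keeps 320.
Round 2 (country B proposes): rejecting gives country A an expected 0.6 × 320 + 0.4 × 70 = 220, so country B offers 220, keeping 180.
Round 1 (country A proposes): rejecting gives country B an expected 0.6 × 180 + 0.4 × 80 = 140, so country A offers 140, keeping 260.

260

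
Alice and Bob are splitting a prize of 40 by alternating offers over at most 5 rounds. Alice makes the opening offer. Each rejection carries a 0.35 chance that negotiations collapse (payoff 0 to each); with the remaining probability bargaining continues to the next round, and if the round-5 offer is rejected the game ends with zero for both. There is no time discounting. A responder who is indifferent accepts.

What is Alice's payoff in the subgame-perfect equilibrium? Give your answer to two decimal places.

Round 5 (Alice proposes): rejection yields 0 for Bob; Alice offers 0 and keeps 40.
Round 4 (Bob proposes): rejecting gives Alice an expected 0.65 × 40 = 26. Bob offers 26 and keeps 40 − 26 = 14.
Round 3 (Alice proposes): rejecting gives Bob an expected 0.65 × 14 = 9.1; Alice offers that and keeps 30.9.
Round 2 (Bob proposes): rejecting gives Alice an expected 0.65 × 30.9 = 20.085; Bob offers that and keeps 19.915.
Round 1 (Alice proposes): rejecting gives Bob an expected 0.65 × 19.915 = 12.94475. Alice offers 12.94475 and keeps 40 − 12.94475 = 27.05525.

27.06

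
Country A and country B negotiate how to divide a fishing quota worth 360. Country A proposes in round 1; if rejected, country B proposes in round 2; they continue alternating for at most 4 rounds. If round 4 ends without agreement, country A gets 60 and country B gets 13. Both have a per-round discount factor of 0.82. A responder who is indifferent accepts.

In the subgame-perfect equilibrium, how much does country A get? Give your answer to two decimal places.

141.45

Round 4 (country B proposes): country A gets 60 if talks fail, so country B offers 60 and keeps 300.
Round 3 (country A proposes): country B can get 300 next round, worth 0.82 × 300 = 246 now; country A offers that and keeps 114.
Round 2 (country B proposes): country A can get 114 next round, worth 0.82 × 114 = 93.48 now, so country B offers 93.48, keeping 266.52.
Round 1 (country A proposes): country B can get 266.52 next round, worth 0.82 × 266.52 = 218.5464 now. Country A offers 218.5464 and keeps 360 − 218.5464 = 141.4536.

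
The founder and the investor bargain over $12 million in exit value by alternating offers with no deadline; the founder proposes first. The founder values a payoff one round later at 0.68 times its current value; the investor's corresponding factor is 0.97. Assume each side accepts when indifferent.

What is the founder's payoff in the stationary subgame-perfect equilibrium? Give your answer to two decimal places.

Let x be the founder's share when the founder proposes and y be the investor's share when the investor proposes.
The investor accepts iff offered ≥ 0.97·y, so x = 12 − 0.97y. Symmetrically y = 12 − 0.68x.
Substituting: x = 12 − 0.97(12 − 0.68x), giving x(1 − 0.68·0.97) = 12(1 − 0.97).
So x = 12 × 0.03 / 0.3404 ≈ 1.0576, and the investor receives 12 − x ≈ 10.9424.

1.06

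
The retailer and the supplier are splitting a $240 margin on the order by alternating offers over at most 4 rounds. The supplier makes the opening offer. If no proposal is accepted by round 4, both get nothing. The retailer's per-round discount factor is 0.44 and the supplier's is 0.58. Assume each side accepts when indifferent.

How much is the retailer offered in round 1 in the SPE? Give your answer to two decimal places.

Round 4 (the retailer proposes): the supplier will accept anything ≥ 0, so the retailer offers 0 and keeps 240.
Round 3 (the supplier proposes): the retailer can get 240 next round, worth 0.44 × 240 = 105.6 now, so the supplier offers 105.6, keeping 134.4.
Round 2 (the retailer proposes): the supplier can get 134.4 next round, worth 0.58 × 134.4 = 77.952 now, so the retailer offers 77.952, keeping 162.048.
Round 1 (the supplier proposes): the retailer can get 162.048 next round, worth 0.44 × 162.048 = 71.30112 now; the supplier offers that and keeps 168.69888.

71.30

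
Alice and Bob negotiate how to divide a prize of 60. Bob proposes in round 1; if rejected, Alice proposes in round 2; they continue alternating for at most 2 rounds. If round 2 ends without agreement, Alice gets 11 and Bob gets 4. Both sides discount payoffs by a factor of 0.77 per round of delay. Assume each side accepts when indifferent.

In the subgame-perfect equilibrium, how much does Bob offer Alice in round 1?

43.12

Round 2 (Alice proposes): Bob gets 4 if talks fail, so Alice offers 4 and keeps 56.
Round 1 (Bob proposes): Alice can get 56 next round, worth 0.77 × 56 = 43.12 now; Bob offers that and keeps 16.88.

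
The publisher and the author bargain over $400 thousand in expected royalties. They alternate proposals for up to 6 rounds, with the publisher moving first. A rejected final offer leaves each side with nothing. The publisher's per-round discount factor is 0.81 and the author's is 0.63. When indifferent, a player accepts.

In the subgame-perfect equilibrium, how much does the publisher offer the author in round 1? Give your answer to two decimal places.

Round 6 (the author proposes): rejection yields 0 for the publisher; the author offers 0 and keeps 400.
Round 5 (the publisher proposes): the author can get 400 next round, worth 0.63 × 400 = 252 now, so the publisher offers 252, keeping 148.
Round 4 (the author proposes): the publisher can get 148 next round, worth 0.81 × 148 = 119.88 now, so the author offers 119.88, keeping 280.12.
Round 3 (the publisher proposes): the author can get 280.12 next round, worth 0.63 × 280.12 = 176.4756 now; the publisher offers that and keeps 223.5244.
Round 2 (the author proposes): the publisher can get 223.5244 next round, worth 0.81 × 223.5244 = 181.054764 now, so the author offers 181.054764, keeping 218.945236.
Round 1 (the publisher proposes): the author can get 218.945236 next round, worth 0.63 × 218.945236 = 137.93549868 now. The publisher offers 137.93549868 and keeps 400 − 137.93549868 = 262.06450132.

137.94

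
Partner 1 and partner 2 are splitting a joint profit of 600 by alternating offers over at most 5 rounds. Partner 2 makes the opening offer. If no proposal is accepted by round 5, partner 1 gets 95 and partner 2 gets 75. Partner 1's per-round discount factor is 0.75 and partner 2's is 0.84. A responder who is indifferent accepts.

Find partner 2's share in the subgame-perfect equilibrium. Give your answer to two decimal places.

444.93

By backward induction:
Round 5 (partner 2 proposes): partner 1 gets 95 if talks fail, so partner 2 offers 95 and keeps 505.
Round 4 (partner 1 proposes): partner 2 can get 505 next round, worth 0.84 × 505 = 424.2 now, so partner 1 offers 424.2, keeping 175.8.
Round 3 (partner 2 proposes): partner 1 can get 175.8 next round, worth 0.75 × 175.8 = 131.85 now, so partner 2 offers 131.85, keeping 468.15.
Round 2 (partner 1 proposes): partner 2 can get 468.15 next round, worth 0.84 × 468.15 = 393.246 now. Partner 1 offers 393.246 and keeps 600 − 393.246 = 206.754.
Round 1 (partner 2 proposes): partner 1 can get 206.754 next round, worth 0.75 × 206.754 = 155.0655 now; partner 2 offers that and keeps 444.9345.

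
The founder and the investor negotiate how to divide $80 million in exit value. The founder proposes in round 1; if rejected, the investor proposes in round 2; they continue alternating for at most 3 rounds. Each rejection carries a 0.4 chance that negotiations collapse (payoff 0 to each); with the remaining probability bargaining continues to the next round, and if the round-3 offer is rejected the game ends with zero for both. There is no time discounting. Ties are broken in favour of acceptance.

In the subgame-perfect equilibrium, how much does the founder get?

Round 3 (the founder proposes): the investor will accept anything ≥ 0, so the founder offers 0 and keeps 80.
Round 2 (the investor proposes): rejecting gives the founder an expected 0.6 × 80 = 48. The investor offers 48 and keeps 80 − 48 = 32.
Round 1 (the founder proposes): rejecting gives the investor an expected 0.6 × 32 = 19.2. The founder offers 19.2 and keeps 80 − 19.2 = 60.8.

60.8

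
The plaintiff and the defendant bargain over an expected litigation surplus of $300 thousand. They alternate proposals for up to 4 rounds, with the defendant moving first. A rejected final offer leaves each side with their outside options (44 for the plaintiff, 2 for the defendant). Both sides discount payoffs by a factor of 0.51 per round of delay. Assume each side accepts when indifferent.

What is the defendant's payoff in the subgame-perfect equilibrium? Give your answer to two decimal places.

Round 4 (the plaintiff proposes): the defendant gets 2 if talks fail, so the plaintiff offers 2 and keeps 298.
Round 3 (the defendant proposes): the plaintiff can get 298 next round, worth 0.51 × 298 = 151.98 now, so the defendant offers 151.98, keeping 148.02.
Round 2 (the plaintiff proposes): the defendant can get 148.02 next round, worth 0.51 × 148.02 = 75.4902 now; the plaintiff offers that and keeps 224.5098.
Round 1 (the defendant proposes): the plaintiff can get 224.5098 next round, worth 0.51 × 224.5098 = 114.499998 now. The defendant offers 114.499998 and keeps 300 − 114.499998 = 185.500002.

185.50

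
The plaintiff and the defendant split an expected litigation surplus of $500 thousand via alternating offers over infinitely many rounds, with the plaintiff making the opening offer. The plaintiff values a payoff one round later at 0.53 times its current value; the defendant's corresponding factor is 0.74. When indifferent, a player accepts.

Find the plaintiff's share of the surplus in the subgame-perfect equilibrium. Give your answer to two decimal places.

Let x be the plaintiff's share when the plaintiff proposes and y be the defendant's share when the defendant proposes.
The defendant accepts iff offered ≥ 0.74·y, so x = 500 − 0.74y. Symmetrically y = 500 − 0.53x.
Substituting: x = 500 − 0.74(500 − 0.53x), giving x(1 − 0.53·0.74) = 500(1 − 0.74).
So x = 500 × 0.26 / 0.6078 ≈ 213.8861, and the defendant receives 500 − x ≈ 286.1139.

213.89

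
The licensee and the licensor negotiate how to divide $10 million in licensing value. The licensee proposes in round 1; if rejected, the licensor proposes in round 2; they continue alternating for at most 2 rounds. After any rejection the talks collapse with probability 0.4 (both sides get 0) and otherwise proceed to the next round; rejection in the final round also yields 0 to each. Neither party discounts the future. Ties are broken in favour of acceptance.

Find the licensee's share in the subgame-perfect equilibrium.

4

Round 2 (the licensor proposes): the licensee will accept anything ≥ 0, so the licensor offers 0 and keeps 10.
Round 1 (the licensee proposes): rejecting gives the licensor an expected 0.6 × 10 = 6, so the licensee offers 6, keeping 4.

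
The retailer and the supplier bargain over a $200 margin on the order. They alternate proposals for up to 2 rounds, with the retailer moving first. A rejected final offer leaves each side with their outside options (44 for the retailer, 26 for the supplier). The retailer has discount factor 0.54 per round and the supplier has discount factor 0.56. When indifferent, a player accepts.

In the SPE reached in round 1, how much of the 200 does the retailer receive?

112.64

By backward induction:
Round 2 (the supplier proposes): the retailer gets 44 if talks fail, so the supplier offers 44 and keeps 156.
Round 1 (the retailer proposes): the supplier can get 156 next round, worth 0.56 × 156 = 87.36 now. The retailer offers 87.36 and keeps 200 − 87.36 = 112.64.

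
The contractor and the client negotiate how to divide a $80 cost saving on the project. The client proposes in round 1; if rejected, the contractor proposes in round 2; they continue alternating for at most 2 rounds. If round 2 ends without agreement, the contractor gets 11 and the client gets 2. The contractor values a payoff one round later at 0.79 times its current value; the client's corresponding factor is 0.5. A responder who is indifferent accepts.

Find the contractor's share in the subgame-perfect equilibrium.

61.62

Round 2 (the contractor proposes): the client gets 2 if talks fail, so the contractor offers 2 and keeps 78.
Round 1 (the client proposes): the contractor can get 78 next round, worth 0.79 × 78 = 61.62 now. The client offers 61.62 and keeps 80 − 61.62 = 18.38.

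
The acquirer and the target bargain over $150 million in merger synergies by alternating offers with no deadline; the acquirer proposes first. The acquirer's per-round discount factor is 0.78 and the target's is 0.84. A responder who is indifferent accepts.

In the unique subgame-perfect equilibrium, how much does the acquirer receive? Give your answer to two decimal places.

In a stationary SPE each proposer offers the other exactly their discounted continuation value.
If the acquirer keeps x when proposing and the target keeps y when proposing, then x = 150 − 0.84y and y = 150 − 0.78x.
Solving: x = 150(1 − 0.84) / (1 − 0.78·0.84) = 24 / 0.3448 ≈ 69.6056.
The target gets 150 − 69.6056 ≈ 80.3944.

69.61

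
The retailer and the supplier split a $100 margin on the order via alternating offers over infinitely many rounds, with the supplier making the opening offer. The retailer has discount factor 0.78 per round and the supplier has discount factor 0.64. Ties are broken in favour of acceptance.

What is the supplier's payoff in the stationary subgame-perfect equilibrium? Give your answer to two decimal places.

43.93

In a stationary SPE each proposer offers the other exactly their discounted continuation value.
If the supplier keeps x when proposing and the retailer keeps y when proposing, then x = 100 − 0.78y and y = 100 − 0.64x.
Solving: x = 100(1 − 0.78) / (1 − 0.64·0.78) = 22 / 0.5008 ≈ 43.9297.
The retailer gets 100 − 43.9297 ≈ 56.0703.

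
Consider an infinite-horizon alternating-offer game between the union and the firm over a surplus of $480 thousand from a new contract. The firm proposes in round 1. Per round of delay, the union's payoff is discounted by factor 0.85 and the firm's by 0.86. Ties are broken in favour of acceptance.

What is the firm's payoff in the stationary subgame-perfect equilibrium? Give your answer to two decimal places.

In a stationary SPE each proposer offers the other exactly their discounted continuation value.
If the firm keeps x when proposing and the union keeps y when proposing, then x = 480 − 0.85y and y = 480 − 0.86x.
Solving: x = 480(1 − 0.85) / (1 − 0.86·0.85) = 72 / 0.269 ≈ 267.6580.
The union gets 480 − 267.6580 ≈ 212.3420.

267.66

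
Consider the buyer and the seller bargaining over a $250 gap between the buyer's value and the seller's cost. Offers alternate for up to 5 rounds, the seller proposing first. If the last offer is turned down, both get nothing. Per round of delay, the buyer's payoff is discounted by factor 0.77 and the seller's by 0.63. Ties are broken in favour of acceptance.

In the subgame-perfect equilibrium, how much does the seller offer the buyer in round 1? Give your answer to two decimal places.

Round 5 (the seller proposes): rejection yields 0 for the buyer; the seller offers 0 and keeps 250.
Round 4 (the buyer proposes): the seller can get 250 next round, worth 0.63 × 250 = 157.5 now, so the buyer offers 157.5, keeping 92.5.
Round 3 (the seller proposes): the buyer can get 92.5 next round, worth 0.77 × 92.5 = 71.225 now, so the seller offers 71.225, keeping 178.775.
Round 2 (the buyer proposes): the seller can get 178.775 next round, worth 0.63 × 178.775 = 112.62825 now; the buyer offers that and keeps 137.37175.
Round 1 (the seller proposes): the buyer can get 137.37175 next round, worth 0.77 × 137.37175 = 105.7762475 now, so the seller offers 105.7762475, keeping 144.2237525.

105.78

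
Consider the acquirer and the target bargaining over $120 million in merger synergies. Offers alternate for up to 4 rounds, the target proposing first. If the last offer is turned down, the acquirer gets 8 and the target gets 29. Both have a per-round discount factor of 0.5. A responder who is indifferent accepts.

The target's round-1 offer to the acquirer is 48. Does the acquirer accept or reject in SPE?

Accept

Work out the acquirer's continuation value if the offer is rejected.
Round 4 (the acquirer proposes): the target gets 29 if talks fail, so the acquirer offers 29 and keeps 91.
Round 3 (the target proposes): the acquirer can get 91 next round, worth 0.5 × 91 = 45.5 now. The target offers 45.5 and keeps 120 − 45.5 = 74.5.
Round 2 (the acquirer proposes): the target can get 74.5 next round, worth 0.5 × 74.5 = 37.25 now; the acquirer offers that and keeps 82.75.
So by rejecting in round 1, the acquirer gets 82.75 next round, worth 0.5 × 82.75 = 41.375 now.
Offer 48 ≥ 41.375, so the acquirer accepts.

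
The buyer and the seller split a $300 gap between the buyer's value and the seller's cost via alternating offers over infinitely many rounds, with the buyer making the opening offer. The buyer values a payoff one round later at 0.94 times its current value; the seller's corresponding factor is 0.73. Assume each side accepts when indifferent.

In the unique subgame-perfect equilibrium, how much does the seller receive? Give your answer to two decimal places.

When the buyer proposes, the seller accepts any offer worth at least 0.73 times what the seller would get by proposing next round; and vice versa.
This gives x = 300 − 0.73y and y = 300 − 0.94x, where x and y are each side's share when it proposes.
Hence (1 − 0.73·0.94)x = 300(1 − 0.73), i.e. 0.3138·x = 81.
x ≈ 258.1262; the seller's share is 300 − x ≈ 41.8738.

41.87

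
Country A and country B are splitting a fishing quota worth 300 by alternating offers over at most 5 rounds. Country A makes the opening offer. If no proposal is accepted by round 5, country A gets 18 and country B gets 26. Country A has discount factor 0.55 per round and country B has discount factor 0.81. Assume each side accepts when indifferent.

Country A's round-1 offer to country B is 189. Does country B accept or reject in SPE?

Accept

Work out country B's continuation value if the offer is rejected.
Round 5 (country A proposes): country B gets 26 if talks fail, so country A offers 26 and keeps 274.
Round 4 (country B proposes): country A can get 274 next round, worth 0.55 × 274 = 150.7 now; country B offers that and keeps 149.3.
Round 3 (country A proposes): country B can get 149.3 next round, worth 0.81 × 149.3 = 120.933 now. Country A offers 120.933 and keeps 300 − 120.933 = 179.067.
Round 2 (country B proposes): country A can get 179.067 next round, worth 0.55 × 179.067 = 98.48685 now, so country B offers 98.48685, keeping 201.51315.
So by rejecting in round 1, country B gets 201.51315 next round, worth 0.81 × 201.51315 = 163.2256515 now.
Offer 189 ≥ 163.2256515, so country B accepts.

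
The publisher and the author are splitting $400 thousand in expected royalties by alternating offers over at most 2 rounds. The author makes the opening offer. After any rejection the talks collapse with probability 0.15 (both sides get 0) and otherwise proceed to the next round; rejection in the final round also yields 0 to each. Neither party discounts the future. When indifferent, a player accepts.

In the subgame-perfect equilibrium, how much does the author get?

By backward induction:
Round 2 (the publisher proposes): rejection yields 0 for the author; the publisher offers 0 and keeps 400.
Round 1 (the author proposes): rejecting gives the publisher an expected 0.85 × 400 = 340; the author offers that and keeps 60.

60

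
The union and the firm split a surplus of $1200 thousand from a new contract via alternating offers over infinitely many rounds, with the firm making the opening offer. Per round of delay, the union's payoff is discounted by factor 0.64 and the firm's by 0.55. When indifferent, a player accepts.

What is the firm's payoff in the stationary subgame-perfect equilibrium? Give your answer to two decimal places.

666.67

When the firm proposes, the union accepts any offer worth at least 0.64 times what the union would get by proposing next round; and vice versa.
This gives x = 1200 − 0.64y and y = 1200 − 0.55x, where x and y are each side's share when it proposes.
Hence (1 − 0.64·0.55)x = 1200(1 − 0.64), i.e. 0.648·x = 432.
x ≈ 666.6667; the union's share is 1200 − x ≈ 533.3333.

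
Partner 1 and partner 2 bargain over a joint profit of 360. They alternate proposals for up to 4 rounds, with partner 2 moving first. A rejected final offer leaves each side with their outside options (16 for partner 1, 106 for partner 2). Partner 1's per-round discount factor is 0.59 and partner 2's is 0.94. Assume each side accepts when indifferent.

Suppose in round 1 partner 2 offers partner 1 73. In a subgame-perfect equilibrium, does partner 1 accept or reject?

Work out partner 1's continuation value if the offer is rejected.
Round 4 (partner 1 proposes): partner 2 gets 106 if talks fail, so partner 1 offers 106 and keeps 254.
Round 3 (partner 2 proposes): partner 1 can get 254 next round, worth 0.59 × 254 = 149.86 now; partner 2 offers that and keeps 210.14.
Round 2 (partner 1 proposes): partner 2 can get 210.14 next round, worth 0.94 × 210.14 = 197.5316 now. Partner 1 offers 197.5316 and keeps 360 − 197.5316 = 162.4684.
So by rejecting in round 1, partner 1 gets 162.4684 next round, worth 0.59 × 162.4684 = 95.856356 now.
Offer 73 < 95.856356, so partner 1 rejects.

Reject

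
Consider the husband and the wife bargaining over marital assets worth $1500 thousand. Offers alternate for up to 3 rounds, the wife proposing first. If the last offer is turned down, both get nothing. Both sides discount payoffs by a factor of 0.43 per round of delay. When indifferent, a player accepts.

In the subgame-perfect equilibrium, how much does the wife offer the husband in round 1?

367.65

Round 3 (the wife proposes): the husband will accept anything ≥ 0, so the wife offers 0 and keeps 1500.
Round 2 (the husband proposes): the wife can get 1500 next round, worth 0.43 × 1500 = 645 now; the husband offers that and keeps 855.
Round 1 (the wife proposes): the husband can get 855 next round, worth 0.43 × 855 = 367.65 now. The wife offers 367.65 and keeps 1500 − 367.65 = 1132.35.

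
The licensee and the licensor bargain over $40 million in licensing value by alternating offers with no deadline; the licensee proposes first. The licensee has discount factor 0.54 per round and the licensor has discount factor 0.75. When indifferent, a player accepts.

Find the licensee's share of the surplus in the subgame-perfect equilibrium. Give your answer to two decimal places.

Let x be the licensee's share when the licensee proposes and y be the licensor's share when the licensor proposes.
The licensor accepts iff offered ≥ 0.75·y, so x = 40 − 0.75y. Symmetrically y = 40 − 0.54x.
Substituting: x = 40 − 0.75(40 − 0.54x), giving x(1 − 0.54·0.75) = 40(1 − 0.75).
So x = 40 × 0.25 / 0.595 ≈ 16.8067, and the licensor receives 40 − x ≈ 23.1933.

16.81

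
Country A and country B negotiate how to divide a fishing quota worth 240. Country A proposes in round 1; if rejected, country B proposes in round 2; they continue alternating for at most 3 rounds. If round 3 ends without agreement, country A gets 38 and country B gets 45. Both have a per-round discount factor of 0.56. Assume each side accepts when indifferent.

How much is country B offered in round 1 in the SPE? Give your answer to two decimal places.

Work backward from the last round.
Round 3 (country A proposes): country B gets 45 if talks fail, so country A offers 45 and keeps 195.
Round 2 (country B proposes): country A can get 195 next round, worth 0.56 × 195 = 109.2 now, so country B offers 109.2, keeping 130.8.
Round 1 (country A proposes): country B can get 130.8 next round, worth 0.56 × 130.8 = 73.248 now, so country A offers 73.248, keeping 166.752.

73.25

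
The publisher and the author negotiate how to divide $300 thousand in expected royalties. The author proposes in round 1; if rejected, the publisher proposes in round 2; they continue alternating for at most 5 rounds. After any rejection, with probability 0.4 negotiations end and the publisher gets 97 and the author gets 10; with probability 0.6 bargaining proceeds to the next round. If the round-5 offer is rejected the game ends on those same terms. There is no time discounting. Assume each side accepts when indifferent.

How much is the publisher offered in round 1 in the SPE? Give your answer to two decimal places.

By backward induction:
Round 5 (the author proposes): the publisher gets 97 if talks fail, so the author offers 97 and keeps 203.
Round 4 (the publisher proposes): rejecting gives the author an expected 0.6 × 203 + 0.4 × 10 = 125.8. The publisher offers 125.8 and keeps 300 − 125.8 = 174.2.
Round 3 (the author proposes): rejecting gives the publisher an expected 0.6 × 174.2 + 0.4 × 97 = 143.32. The author offers 143.32 and keeps 300 − 143.32 = 156.68.
Round 2 (the publisher proposes): rejecting gives the author an expected 0.6 × 156.68 + 0.4 × 10 = 98.008. The publisher offers 98.008 and keeps 300 − 98.008 = 201.992.
Round 1 (the author proposes): rejecting gives the publisher an expected 0.6 × 201.992 + 0.4 × 97 = 159.9952. The author offers 159.9952 and keeps 300 − 159.9952 = 140.0048.

160.00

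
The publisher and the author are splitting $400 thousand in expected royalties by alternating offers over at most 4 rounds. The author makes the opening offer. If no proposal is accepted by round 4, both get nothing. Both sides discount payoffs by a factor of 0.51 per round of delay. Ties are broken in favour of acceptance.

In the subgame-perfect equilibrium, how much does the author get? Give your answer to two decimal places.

246.98

Round 4 (the publisher proposes): rejection yields 0 for the author; the publisher offers 0 and keeps 400.
Round 3 (the author proposes): the publisher can get 400 next round, worth 0.51 × 400 = 204 now, so the author offers 204, keeping 196.
Round 2 (the publisher proposes): the author can get 196 next round, worth 0.51 × 196 = 99.96 now. The publisher offers 99.96 and keeps 400 − 99.96 = 300.04.
Round 1 (the author proposes): the publisher can get 300.04 next round, worth 0.51 × 300.04 = 153.0204 now, so the author offers 153.0204, keeping 246.9796.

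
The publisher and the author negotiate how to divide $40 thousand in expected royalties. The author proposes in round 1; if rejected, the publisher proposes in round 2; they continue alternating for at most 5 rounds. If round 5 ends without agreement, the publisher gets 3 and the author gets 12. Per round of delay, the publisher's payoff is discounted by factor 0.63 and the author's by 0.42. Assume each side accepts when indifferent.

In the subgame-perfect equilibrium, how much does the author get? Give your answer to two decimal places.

Work backward from the last round.
Round 5 (the author proposes): the publisher gets 3 if talks fail, so the author offers 3 and keeps 37.
Round 4 (the publisher proposes): the author can get 37 next round, worth 0.42 × 37 = 15.54 now; the publisher offers that and keeps 24.46.
Round 3 (the author proposes): the publisher can get 24.46 next round, worth 0.63 × 24.46 = 15.4098 now. The author offers 15.4098 and keeps 40 − 15.4098 = 24.5902.
Round 2 (the publisher proposes): the author can get 24.5902 next round, worth 0.42 × 24.5902 = 10.327884 now, so the publisher offers 10.327884, keeping 29.672116.
Round 1 (the author proposes): the publisher can get 29.672116 next round, worth 0.63 × 29.672116 = 18.69343308 now. The author offers 18.69343308 and keeps 40 − 18.69343308 = 21.30656692.

21.31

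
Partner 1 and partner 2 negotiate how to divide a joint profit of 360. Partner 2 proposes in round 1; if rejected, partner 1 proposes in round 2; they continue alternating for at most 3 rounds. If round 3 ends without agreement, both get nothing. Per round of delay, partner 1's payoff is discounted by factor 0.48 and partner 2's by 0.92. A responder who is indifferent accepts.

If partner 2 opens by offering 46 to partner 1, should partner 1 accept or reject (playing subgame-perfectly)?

Accept

Work out partner 1's continuation value if the offer is rejected.
Round 3 (partner 2 proposes): partner 1 will accept anything ≥ 0, so partner 2 offers 0 and keeps 360.
Round 2 (partner 1 proposes): partner 2 can get 360 next round, worth 0.92 × 360 = 331.2 now, so partner 1 offers 331.2, keeping 28.8.
So by rejecting in round 1, partner 1 gets 28.8 next round, worth 0.48 × 28.8 = 13.824 now.
Offer 46 ≥ 13.824, so partner 1 accepts.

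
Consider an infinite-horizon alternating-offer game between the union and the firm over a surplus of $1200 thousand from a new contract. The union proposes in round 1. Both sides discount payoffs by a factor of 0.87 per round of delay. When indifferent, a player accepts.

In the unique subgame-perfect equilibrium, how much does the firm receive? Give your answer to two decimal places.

558.29

In a stationary SPE each proposer offers the other exactly their discounted continuation value.
If the union keeps x when proposing and the firm keeps y when proposing, then x = 1200 − 0.87y and y = 1200 − 0.87x.
Solving: x = 1200(1 − 0.87) / (1 − 0.87·0.87) = 156 / 0.2431 ≈ 641.7112.
The firm gets 1200 − 641.7112 ≈ 558.2888.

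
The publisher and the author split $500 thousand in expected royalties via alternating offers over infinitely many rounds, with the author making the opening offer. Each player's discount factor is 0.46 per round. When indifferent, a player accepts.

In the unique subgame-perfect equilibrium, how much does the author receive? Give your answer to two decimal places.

342.47

Let x be the author's share when the author proposes and y be the publisher's share when the publisher proposes.
The publisher accepts iff offered ≥ 0.46·y, so x = 500 − 0.46y. Symmetrically y = 500 − 0.46x.
Substituting: x = 500 − 0.46(500 − 0.46x), giving x(1 − 0.46·0.46) = 500(1 − 0.46).
So x = 500 × 0.54 / 0.7884 ≈ 342.4658, and the publisher receives 500 − x ≈ 157.5342.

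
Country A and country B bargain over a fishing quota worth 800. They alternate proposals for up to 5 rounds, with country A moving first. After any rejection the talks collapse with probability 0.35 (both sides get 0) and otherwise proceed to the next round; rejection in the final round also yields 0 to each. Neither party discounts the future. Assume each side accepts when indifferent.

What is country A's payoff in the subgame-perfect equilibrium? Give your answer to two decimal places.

By backward induction:
Round 5 (country A proposes): country B will accept anything ≥ 0, so country A offers 0 and keeps 800.
Round 4 (country B proposes): rejecting gives country A an expected 0.65 × 800 = 520, so country B offers 520, keeping 280.
Round 3 (country A proposes): rejecting gives country B an expected 0.65 × 280 = 182, so country A offers 182, keeping 618.
Round 2 (country B proposes): rejecting gives country A an expected 0.65 × 618 = 401.7; country B offers that and keeps 398.3.
Round 1 (country A proposes): rejecting gives country B an expected 0.65 × 398.3 = 258.895, so country A offers 258.895, keeping 541.105.

541.11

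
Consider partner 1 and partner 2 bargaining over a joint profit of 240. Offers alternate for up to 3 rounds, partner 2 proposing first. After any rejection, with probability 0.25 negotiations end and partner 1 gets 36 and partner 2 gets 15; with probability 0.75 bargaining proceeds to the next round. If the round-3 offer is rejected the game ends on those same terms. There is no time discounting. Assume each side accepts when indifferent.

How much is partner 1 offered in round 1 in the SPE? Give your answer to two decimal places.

71.44

Round 3 (partner 2 proposes): partner 1 gets 36 if talks fail, so partner 2 offers 36 and keeps 204.
Round 2 (partner 1 proposes): rejecting gives partner 2 an expected 0.75 × 204 + 0.25 × 15 = 156.75. Partner 1 offers 156.75 and keeps 240 − 156.75 = 83.25.
Round 1 (partner 2 proposes): rejecting gives partner 1 an expected 0.75 × 83.25 + 0.25 × 36 = 71.4375; partner 2 offers that and keeps 168.5625.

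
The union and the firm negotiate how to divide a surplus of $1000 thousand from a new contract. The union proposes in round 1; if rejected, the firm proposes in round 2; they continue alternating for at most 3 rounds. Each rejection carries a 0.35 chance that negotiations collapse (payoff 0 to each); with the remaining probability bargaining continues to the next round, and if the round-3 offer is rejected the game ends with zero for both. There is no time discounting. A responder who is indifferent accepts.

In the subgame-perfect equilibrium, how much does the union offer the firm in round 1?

Round 3 (the union proposes): the firm will accept anything ≥ 0, so the union offers 0 and keeps 1000.
Round 2 (the firm proposes): rejecting gives the union an expected 0.65 × 1000 = 650. The firm offers 650 and keeps 1000 − 650 = 350.
Round 1 (the union proposes): rejecting gives the firm an expected 0.65 × 350 = 227.5, so the union offers 227.5, keeping 772.5.

227.5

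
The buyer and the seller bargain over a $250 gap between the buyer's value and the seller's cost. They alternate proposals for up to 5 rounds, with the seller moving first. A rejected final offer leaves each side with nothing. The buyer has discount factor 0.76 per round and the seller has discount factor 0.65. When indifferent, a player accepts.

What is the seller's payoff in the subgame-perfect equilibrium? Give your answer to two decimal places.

150.65

Work backward from the last round.
Round 5 (the seller proposes): rejection yields 0 for the buyer; the seller offers 0 and keeps 250.
Round 4 (the buyer proposes): the seller can get 250 next round, worth 0.65 × 250 = 162.5 now, so the buyer offers 162.5, keeping 87.5.
Round 3 (the seller proposes): the buyer can get 87.5 next round, worth 0.76 × 87.5 = 66.5 now, so the seller offers 66.5, keeping 183.5.
Round 2 (the buyer proposes): the seller can get 183.5 next round, worth 0.65 × 183.5 = 119.275 now; the buyer offers that and keeps 130.725.
Round 1 (the seller proposes): the buyer can get 130.725 next round, worth 0.76 × 130.725 = 99.351 now. The seller offers 99.351 and keeps 250 − 99.351 = 150.649.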